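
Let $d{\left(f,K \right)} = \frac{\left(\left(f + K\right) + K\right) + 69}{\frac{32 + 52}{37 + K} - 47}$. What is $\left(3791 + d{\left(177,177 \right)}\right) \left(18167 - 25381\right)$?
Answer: $- \frac{135922703638}{4987} \approx -2.7255 \cdot 10^{7}$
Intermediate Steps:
$d{\left(f,K \right)} = \frac{69 + f + 2 K}{-47 + \frac{84}{37 + K}}$ ($d{\left(f,K \right)} = \frac{\left(\left(K + f\right) + K\right) + 69}{\frac{84}{37 + K} - 47} = \frac{\left(f + 2 K\right) + 69}{-47 + \frac{84}{37 + K}} = \frac{69 + f + 2 K}{-47 + \frac{84}{37 + K}}$)
$\left(3791 + d{\left(177,177 \right)}\right) \left(18167 - 25381\right) = \left(3791 + \frac{-2553 - 25311 - 6549 - 2 \cdot 177^{2} - 177 \cdot 177}{1655 + 47 \cdot 177}\right) \left(18167 - 25381\right) = \left(3791 + \frac{-2553 - 25311 - 6549 - 62658 - 31329}{1655 + 8319}\right) \left(-7214\right) = \left(3791 + \frac{-2553 - 25311 - 6549 - 62658 - 31329}{9974}\right) \left(-7214\right) = \left(3791 + \frac{1}{9974} \left(-128400\right)\right) \left(-7214\right) = \left(3791 - \frac{64200}{4987}\right) \left(-7214\right) = \frac{18841517}{4987} \left(-7214\right) = - \frac{135922703638}{4987}$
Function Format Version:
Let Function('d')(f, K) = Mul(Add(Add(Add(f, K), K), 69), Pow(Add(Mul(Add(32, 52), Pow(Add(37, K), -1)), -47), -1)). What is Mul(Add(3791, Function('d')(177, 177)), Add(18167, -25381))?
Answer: Rational(-135922703638, 4987) ≈ -2.7255e+7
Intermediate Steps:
Function('d')(f, K) = Mul(Pow(Add(-47, Mul(84, Pow(Add(37, K), -1))), -1), Add(69, f, Mul(2, K))) (Function('d')(f, K) = Mul(Add(Add(Add(K, f), K), 69), Pow(Add(Mul(84, Pow(Add(37, K), -1)), -47), -1)) = Mul(Add(Add(f, Mul(2, K)), 69), Pow(Add(-47, Mul(84, Pow(Add(37, K), -1))), -1)) = Mul(Add(69, f, Mul(2, K)), Pow(Add(-47, Mul(84, Pow(Add(37, K), -1))), -1)) = Mul(Pow(Add(-47, Mul(84, Pow(Add(37, K), -1))), -1), Add(69, f, Mul(2, K))))
Mul(Add(3791, Function('d')(177, 177)), Add(18167, -25381)) = Mul(Add(3791, Mul(Pow(Add(1655, Mul(47, 177)), -1), Add(-2553, Mul(-143, 177), Mul(-37, 177), Mul(-2, Pow(177, 2)), Mul(-1, 177, 177)))), Add(18167, -25381)) = Mul(Add(3791, Mul(Pow(Add(1655, 8319), -1), Add(-2553, -25311, -6549, Mul(-2, 31329), -31329))), -7214) = Mul(Add(3791, Mul(Pow(9974, -1), Add(-2553, -25311, -6549, -62658, -31329))), -7214) = Mul(Add(3791, Mul(Rational(1, 9974), -128400)), -7214) = Mul(Add(3791, Rational(-64200, 4987)), -7214) = Mul(Rational(18841517, 4987), -7214) = Rational(-135922703638, 4987)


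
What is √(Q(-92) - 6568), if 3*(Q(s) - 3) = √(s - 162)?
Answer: √(-59085 + 3*I*√254)/3 ≈ 0.032783 + 81.025*I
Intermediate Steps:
Q(s) = 3 + √(-162 + s)/3 (Q(s) = 3 + √(s - 162)/3 = 3 + √(-162 + s)/3)
√(Q(-92) - 6568) = √((3 + √(-162 - 92)/3) - 6568) = √((3 + √(-254)/3) - 6568) = √((3 + (I*√254)/3) - 6568) = √((3 + I*√254/3) - 6568) = √(-6565 + I*√254/3)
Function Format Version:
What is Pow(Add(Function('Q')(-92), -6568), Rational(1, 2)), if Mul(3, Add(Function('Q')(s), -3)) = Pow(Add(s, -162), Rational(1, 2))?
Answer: Mul(Rational(1, 3), Pow(Add(-59085, Mul(3, I, Pow(254, Rational(1, 2)))), Rational(1, 2))) ≈ Add(0.032783, Mul(81.025, I))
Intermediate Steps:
Function('Q')(s) = Add(3, Mul(Rational(1, 3), Pow(Add(-162, s), Rational(1, 2)))) (Function('Q')(s) = Add(3, Mul(Rational(1, 3), Pow(Add(s, -162), Rational(1, 2)))) = Add(3, Mul(Rational(1, 3), Pow(Add(-162, s), Rational(1, 2)))))
Pow(Add(Function('Q')(-92), -6568), Rational(1, 2)) = Pow(Add(Add(3, Mul(Rational(1, 3), Pow(Add(-162, -92), Rational(1, 2)))), -6568), Rational(1, 2)) = Pow(Add(Add(3, Mul(Rational(1, 3), Pow(-254, Rational(1, 2)))), -6568), Rational(1, 2)) = Pow(Add(Add(3, Mul(Rational(1, 3), Mul(I, Pow(254, Rational(1, 2))))), -6568), Rational(1, 2)) = Pow(Add(Add(3, Mul(Rational(1, 3), I, Pow(254, Rational(1, 2)))), -6568), Rational(1, 2)) = Pow(Add(-6565, Mul(Rational(1, 3), I, Pow(254, Rational(1, 2)))), Rational(1, 2))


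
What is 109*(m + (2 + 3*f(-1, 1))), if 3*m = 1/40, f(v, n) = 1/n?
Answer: 65509/120 ≈ 545.91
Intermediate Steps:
f(v, n) = 1/n
m = 1/120 (m = (1/3)/40 = (1/3)*(1/40) = 1/120 ≈ 0.0083333)
109*(m + (2 + 3*f(-1, 1))) = 109*(1/120 + (2 + 3/1)) = 109*(1/120 + (2 + 3*1)) = 109*(1/120 + (2 + 3)) = 109*(1/120 + 5) = 109*(601/120) = 65509/120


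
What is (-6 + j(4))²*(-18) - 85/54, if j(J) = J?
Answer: -3973/54 ≈ -73.574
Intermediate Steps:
(-6 + j(4))²*(-18) - 85/54 = (-6 + 4)²*(-18) - 85/54 = (-2)²*(-18) - 85*1/54 = 4*(-18) - 85/54 = -72 - 85/54 = -3973/54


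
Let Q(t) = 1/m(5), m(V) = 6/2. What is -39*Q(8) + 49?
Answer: 36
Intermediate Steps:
m(V) = 3 (m(V) = 6*(½) = 3)
Q(t) = ⅓ (Q(t) = 1/3 = ⅓)
-39*Q(8) + 49 = -39*⅓ + 49 = -13 + 49 = 36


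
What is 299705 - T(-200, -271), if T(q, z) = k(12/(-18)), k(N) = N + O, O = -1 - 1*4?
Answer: 899132/3 ≈ 2.9971e+5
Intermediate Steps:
O = -5 (O = -1 - 4 = -5)
k(N) = -5 + N (k(N) = N - 5 = -5 + N)
T(q, z) = -17/3 (T(q, z) = -5 + 12/(-18) = -5 + 12*(-1/18) = -5 - 2/3 = -17/3)
299705 - T(-200, -271) = 299705 - 1*(-17/3) = 299705 + 17/3 = 899132/3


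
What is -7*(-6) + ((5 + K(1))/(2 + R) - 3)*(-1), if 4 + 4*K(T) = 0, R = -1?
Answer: 41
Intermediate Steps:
K(T) = -1 (K(T) = -1 + (¼)*0 = -1 + 0 = -1)
-7*(-6) + ((5 + K(1))/(2 + R) - 3)*(-1) = -7*(-6) + ((5 - 1)/(2 - 1) - 3)*(-1) = 42 + (4/1 - 3)*(-1) = 42 + (4*1 - 3)*(-1) = 42 + (4 - 3)*(-1) = 42 + 1*(-1) = 42 - 1 = 41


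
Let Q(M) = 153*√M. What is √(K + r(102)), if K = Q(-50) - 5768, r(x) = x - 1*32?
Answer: √(-5698 + 765*I*√2) ≈ 7.1343 + 75.822*I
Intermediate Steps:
r(x) = -32 + x (r(x) = x - 32 = -32 + x)
K = -5768 + 765*I*√2 (K = 153*√(-50) - 5768 = 153*(5*I*√2) - 5768 = 765*I*√2 - 5768 = -5768 + 765*I*√2 ≈ -5768.0 + 1081.9*I)
√(K + r(102)) = √((-5768 + 765*I*√2) + (-32 + 102)) = √((-5768 + 765*I*√2) + 70) = √(-5698 + 765*I*√2)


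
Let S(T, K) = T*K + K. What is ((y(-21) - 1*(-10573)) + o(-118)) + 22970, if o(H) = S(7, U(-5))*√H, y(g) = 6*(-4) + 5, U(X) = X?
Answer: 33524 - 40*I*√118 ≈ 33524.0 - 434.51*I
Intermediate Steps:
S(T, K) = K + K*T (S(T, K) = K*T + K = K + K*T)
y(g) = -19 (y(g) = -24 + 5 = -19)
o(H) = -40*√H (o(H) = (-5*(1 + 7))*√H = (-5*8)*√H = -40*√H)
((y(-21) - 1*(-10573)) + o(-118)) + 22970 = ((-19 - 1*(-10573)) - 40*I*√118) + 22970 = ((-19 + 10573) - 40*I*√118) + 22970 = (10554 - 40*I*√118) + 22970 = 33524 - 40*I*√118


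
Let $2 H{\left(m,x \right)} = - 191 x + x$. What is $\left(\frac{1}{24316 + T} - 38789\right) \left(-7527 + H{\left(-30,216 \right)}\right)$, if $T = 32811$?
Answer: $\frac{62149324918494}{57127} \approx 1.0879 \cdot 10^{9}$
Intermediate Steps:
$H{\left(m,x \right)} = - 95 x$ ($H{\left(m,x \right)} = \frac{- 191 x + x}{2} = \frac{\left(-190\right) x}{2} = - 95 x$)
$\left(\frac{1}{24316 + T} - 38789\right) \left(-7527 + H{\left(-30,216 \right)}\right) = \left(\frac{1}{24316 + 32811} - 38789\right) \left(-7527 - 20520\right) = \left(\frac{1}{57127} - 38789\right) \left(-7527 - 20520\right) = \left(\frac{1}{57127} - 38789\right) \left(-28047\right) = \left(- \frac{2215899202}{57127}\right) \left(-28047\right) = \frac{62149324918494}{57127}$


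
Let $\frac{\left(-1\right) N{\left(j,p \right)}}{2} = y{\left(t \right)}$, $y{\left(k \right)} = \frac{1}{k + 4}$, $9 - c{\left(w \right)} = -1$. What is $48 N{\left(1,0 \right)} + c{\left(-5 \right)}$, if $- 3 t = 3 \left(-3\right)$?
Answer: $- \frac{26}{7} \approx -3.7143$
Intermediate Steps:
$t = 3$ ($t = - \frac{3 \left(-3\right)}{3} = \left(- \frac{1}{3}\right) \left(-9\right) = 3$)
$c{\left(w \right)} = 10$ ($c{\left(w \right)} = 9 - -1 = 9 + 1 = 10$)
$y{\left(k \right)} = \frac{1}{4 + k}$
$N{\left(j,p \right)} = - \frac{2}{7}$ ($N{\left(j,p \right)} = - \frac{2}{4 + 3} = - \frac{2}{7}$)
$48 N{\left(1,0 \right)} + c{\left(-5 \right)} = 48 \left(- \frac{2}{7}\right) + 10 = - \frac{96}{7} + 10 = - \frac{26}{7}$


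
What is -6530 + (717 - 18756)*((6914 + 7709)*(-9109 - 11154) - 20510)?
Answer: 5345431183471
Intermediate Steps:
-6530 + (717 - 18756)*((6914 + 7709)*(-9109 - 11154) - 20510) = -6530 - 18039*(14623*(-20263) - 20510) = -6530 - 18039*(-296305849 - 20510) = -6530 - 18039*(-296326359) = -6530 + 5345431190001 = 5345431183471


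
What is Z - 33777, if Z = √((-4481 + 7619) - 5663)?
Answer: -33777 + 5*I*√101 ≈ -33777.0 + 50.249*I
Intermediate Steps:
Z = 5*I*√101 (Z = √(3138 - 5663) = √(-2525) = 5*I*√101 ≈ 50.249*I)
Z - 33777 = 5*I*√101 - 33777 = -33777 + 5*I*√101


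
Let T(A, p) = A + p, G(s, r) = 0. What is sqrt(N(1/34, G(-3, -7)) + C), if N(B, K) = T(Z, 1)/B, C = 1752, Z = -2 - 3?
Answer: 4*sqrt(101) ≈ 40.200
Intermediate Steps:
Z = -5
N(B, K) = -4/B (N(B, K) = (-5 + 1)/B = -4/B)
sqrt(N(1/34, G(-3, -7)) + C) = sqrt(-4/(1/34) + 1752) = sqrt(-4/1/34 + 1752) = sqrt(-4*34 + 1752) = sqrt(-136 + 1752) = sqrt(1616) = 4*sqrt(101)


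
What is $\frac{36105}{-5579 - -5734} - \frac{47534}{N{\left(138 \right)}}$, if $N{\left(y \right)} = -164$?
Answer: $\frac{1328899}{2542} \approx 522.78$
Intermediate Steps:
$\frac{36105}{-5579 - -5734} - \frac{47534}{N{\left(138 \right)}} = \frac{36105}{-5579 - -5734} - \frac{47534}{-164} = \frac{36105}{-5579 + 5734} - - \frac{23767}{82} = \frac{36105}{155} + \frac{23767}{82} = 36105 \cdot \frac{1}{155} + \frac{23767}{82} = \frac{7221}{31} + \frac{23767}{82} = \frac{1328899}{2542}$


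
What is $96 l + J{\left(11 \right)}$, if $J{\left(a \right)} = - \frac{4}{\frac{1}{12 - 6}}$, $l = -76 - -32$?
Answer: $-4248$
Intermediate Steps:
$l = -44$ ($l = -76 + 32 = -44$)
$J{\left(a \right)} = -24$ ($J{\left(a \right)} = - \frac{4}{\frac{1}{6}} = - 4 \frac{1}{\frac{1}{6}} = \left(-4\right) 6 = -24$)
$96 l + J{\left(11 \right)} = 96 \left(-44\right) - 24 = -4224 - 24 = -4248$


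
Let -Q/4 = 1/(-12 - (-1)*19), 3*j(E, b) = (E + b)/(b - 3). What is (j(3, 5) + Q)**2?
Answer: 256/441 ≈ 0.58050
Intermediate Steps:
j(E, b) = (E + b)/(3*(-3 + b)) (j(E, b) = ((E + b)/(b - 3))/3 = ((E + b)/(-3 + b))/3 = (E + b)/(3*(-3 + b)))
Q = -4/7 (Q = -4/(-12 - (-1)*19) = -4/(-12 - 1*(-19)) = -4/(-12 + 19) = -4/7 ≈ -0.57143)
(j(3, 5) + Q)**2 = ((3 + 5)/(3*(-3 + 5)) - 4/7)**2 = ((1/3)*8/2 - 4/7)**2 = ((1/3)*(1/2)*8 - 4/7)**2 = (4/3 - 4/7)**2 = (16/21)**2 = 256/441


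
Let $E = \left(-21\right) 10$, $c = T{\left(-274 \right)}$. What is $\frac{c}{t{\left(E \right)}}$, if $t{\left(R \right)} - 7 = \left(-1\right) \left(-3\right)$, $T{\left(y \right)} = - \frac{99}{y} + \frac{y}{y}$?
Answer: $\frac{373}{2740} \approx 0.13613$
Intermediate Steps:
$T{\left(y \right)} = 1 - \frac{99}{y}$ ($T{\left(y \right)} = - \frac{99}{y} + 1 = 1 - \frac{99}{y}$)
$c = \frac{373}{274}$ ($c = \frac{-99 - 274}{-274} = \left(- \frac{1}{274}\right) \left(-373\right) = \frac{373}{274} \approx 1.3613$)
$E = -210$
$t{\left(R \right)} = 10$ ($t{\left(R \right)} = 7 - -3 = 7 + 3 = 10$)
$\frac{c}{t{\left(E \right)}} = \frac{373}{274 \cdot 10} = \frac{373}{274} \cdot \frac{1}{10} = \frac{373}{2740}$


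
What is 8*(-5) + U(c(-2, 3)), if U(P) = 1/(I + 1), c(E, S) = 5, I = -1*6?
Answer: -201/5 ≈ -40.200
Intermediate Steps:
I = -6
U(P) = -⅕ (U(P) = 1/(-6 + 1) = 1/(-5) = -⅕)
8*(-5) + U(c(-2, 3)) = 8*(-5) - ⅕ = -40 - ⅕ = -201/5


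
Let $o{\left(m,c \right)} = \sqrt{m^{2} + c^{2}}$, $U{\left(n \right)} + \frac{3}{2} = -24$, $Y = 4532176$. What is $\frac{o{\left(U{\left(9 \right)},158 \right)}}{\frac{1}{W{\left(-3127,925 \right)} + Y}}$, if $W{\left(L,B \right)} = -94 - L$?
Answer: $\frac{4535209 \sqrt{102457}}{2} \approx 7.2584 \cdot 10^{8}$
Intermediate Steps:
$U{\left(n \right)} = - \frac{51}{2}$ ($U{\left(n \right)} = - \frac{3}{2} - 24 = - \frac{51}{2}$)
$o{\left(m,c \right)} = \sqrt{c^{2} + m^{2}}$
$\frac{o{\left(U{\left(9 \right)},158 \right)}}{\frac{1}{W{\left(-3127,925 \right)} + Y}} = \frac{\sqrt{158^{2} + \left(- \frac{51}{2}\right)^{2}}}{\frac{1}{\left(-94 - -3127\right) + 4532176}} = \frac{\sqrt{24964 + \frac{2601}{4}}}{\frac{1}{\left(-94 + 3127\right) + 4532176}} = \frac{\sqrt{\frac{102457}{4}}}{\frac{1}{3033 + 4532176}} = \frac{\frac{1}{2} \sqrt{102457}}{\frac{1}{4535209}} = \frac{\sqrt{102457}}{2} \frac{1}{\frac{1}{4535209}} = \frac{\sqrt{102457}}{2} \cdot 4535209 = \frac{4535209 \sqrt{102457}}{2}$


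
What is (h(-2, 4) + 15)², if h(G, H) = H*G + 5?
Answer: 144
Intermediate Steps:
h(G, H) = 5 + G*H (h(G, H) = G*H + 5 = 5 + G*H)
(h(-2, 4) + 15)² = ((5 - 2*4) + 15)² = ((5 - 8) + 15)² = (-3 + 15)² = 12² = 144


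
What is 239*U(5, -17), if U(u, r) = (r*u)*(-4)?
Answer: 81260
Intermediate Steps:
U(u, r) = -4*r*u
239*U(5, -17) = 239*(-4*(-17)*5) = 239*340 = 81260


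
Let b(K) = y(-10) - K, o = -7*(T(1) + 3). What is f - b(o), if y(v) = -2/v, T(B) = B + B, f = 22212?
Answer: 110884/5 ≈ 22177.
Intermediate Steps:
T(B) = 2*B
o = -35 (o = -7*(2*1 + 3) = -7*(2 + 3) = -7*5 = -35)
b(K) = ⅕ - K (b(K) = -2/(-10) - K = -2*(-⅒) - K = ⅕ - K)
f - b(o) = 22212 - (⅕ - 1*(-35)) = 22212 - (⅕ + 35) = 22212 - 1*176/5 = 22212 - 176/5 = 110884/5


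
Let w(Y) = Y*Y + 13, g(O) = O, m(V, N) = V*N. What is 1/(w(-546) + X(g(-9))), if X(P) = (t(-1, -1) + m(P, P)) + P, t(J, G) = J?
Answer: 1/298200 ≈ 3.3535e-6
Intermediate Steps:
m(V, N) = N*V
w(Y) = 13 + Y² (w(Y) = Y² + 13 = 13 + Y²)
X(P) = -1 + P + P² (X(P) = (-1 + P*P) + P = (-1 + P²) + P = -1 + P + P²)
1/(w(-546) + X(g(-9))) = 1/((13 + (-546)²) + (-1 - 9 + (-9)²)) = 1/((13 + 298116) + (-1 - 9 + 81)) = 1/(298129 + 71) = 1/298200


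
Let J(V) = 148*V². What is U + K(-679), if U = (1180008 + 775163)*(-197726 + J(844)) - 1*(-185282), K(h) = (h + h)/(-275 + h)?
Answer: 98137378065889327/477 ≈ 2.0574e+14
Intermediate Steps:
K(h) = 2*h/(-275 + h) (K(h) = (2*h)/(-275 + h) = 2*h/(-275 + h))
U = 205738738083624 (U = (1180008 + 775163)*(-197726 + 148*844²) - 1*(-185282) = 1955171*(-197726 + 148*712336) + 185282 = 1955171*(-197726 + 105425728) + 185282 = 1955171*105228002 + 185282 = 205738737898342 + 185282 = 205738738083624)
U + K(-679) = 205738738083624 + 2*(-679)/(-275 - 679) = 205738738083624 + 2*(-679)/(-954) = 205738738083624 + 2*(-679)*(-1/954) = 205738738083624 + 679/477 = 98137378065889327/477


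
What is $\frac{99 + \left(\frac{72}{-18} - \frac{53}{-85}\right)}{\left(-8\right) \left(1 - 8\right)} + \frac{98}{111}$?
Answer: $\frac{171086}{66045} \approx 2.5904$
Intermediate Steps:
$\frac{99 + \left(\frac{72}{-18} - \frac{53}{-85}\right)}{\left(-8\right) \left(1 - 8\right)} + \frac{98}{111} = \frac{99 + \left(72 \left(- \frac{1}{18}\right) - - \frac{53}{85}\right)}{\left(-8\right) \left(-7\right)} + 98 \cdot \frac{1}{111} = \frac{99 + \left(-4 + \frac{53}{85}\right)}{56} + \frac{98}{111} = \left(99 - \frac{287}{85}\right) \frac{1}{56} + \frac{98}{111} = \frac{8128}{85} \cdot \frac{1}{56} + \frac{98}{111} = \frac{1016}{595} + \frac{98}{111} = \frac{171086}{66045}$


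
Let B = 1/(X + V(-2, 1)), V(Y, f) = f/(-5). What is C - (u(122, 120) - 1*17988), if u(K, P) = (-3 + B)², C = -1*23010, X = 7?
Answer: -5814841/1156 ≈ -5030.1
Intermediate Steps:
V(Y, f) = -f/5 (V(Y, f) = f*(-⅕) = -f/5)
B = 5/34 (B = 1/(7 - ⅕*1) = 1/(7 - ⅕) = 1/(34/5) = 5/34 ≈ 0.14706)
C = -23010
u(K, P) = 9409/1156 (u(K, P) = (-3 + 5/34)² = (-97/34)² = 9409/1156)
C - (u(122, 120) - 1*17988) = -23010 - (9409/1156 - 1*17988) = -23010 - (9409/1156 - 17988) = -23010 - 1*(-20784719/1156) = -23010 + 20784719/1156 = -5814841/1156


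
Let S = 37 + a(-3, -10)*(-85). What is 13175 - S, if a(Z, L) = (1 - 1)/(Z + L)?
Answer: 13138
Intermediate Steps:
a(Z, L) = 0 (a(Z, L) = 0/(L + Z) = 0)
S = 37 (S = 37 + 0*(-85) = 37 + 0 = 37)
13175 - S = 13175 - 1*37 = 13175 - 37 = 13138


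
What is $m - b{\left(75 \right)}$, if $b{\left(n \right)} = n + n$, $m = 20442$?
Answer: $20292$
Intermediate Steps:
$b{\left(n \right)} = 2 n$
$m - b{\left(75 \right)} = 20442 - 2 \cdot 75 = 20442 - 150 = 20292$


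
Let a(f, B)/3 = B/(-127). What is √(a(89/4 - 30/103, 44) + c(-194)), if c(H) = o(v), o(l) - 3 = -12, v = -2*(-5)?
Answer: 5*I*√6477/127 ≈ 3.1685*I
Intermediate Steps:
v = 10
o(l) = -9 (o(l) = 3 - 12 = -9)
a(f, B) = -3*B/127 (a(f, B) = 3*(B/(-127)) = 3*(B*(-1/127)) = 3*(-B/127) = -3*B/127)
c(H) = -9
√(a(89/4 - 30/103, 44) + c(-194)) = √(-3/127*44 - 9) = √(-132/127 - 9) = √(-1275/127) = 5*I*√6477/127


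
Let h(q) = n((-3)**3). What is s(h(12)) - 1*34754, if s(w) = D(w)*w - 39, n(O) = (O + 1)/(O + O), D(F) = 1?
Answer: -939398/27 ≈ -34793.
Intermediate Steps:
n(O) = (1 + O)/(2*O) (n(O) = (1 + O)/((2*O)) = (1 + O)*(1/(2*O)) = (1 + O)/(2*O))
h(q) = 13/27 (h(q) = (1 + (-3)**3)/(2*((-3)**3)) = (1/2)*(1 - 27)/(-27) = (1/2)*(-1/27)*(-26) = 13/27)
s(w) = -39 + w (s(w) = 1*w - 39 = w - 39 = -39 + w)
s(h(12)) - 1*34754 = (-39 + 13/27) - 1*34754 = -1040/27 - 34754 = -939398/27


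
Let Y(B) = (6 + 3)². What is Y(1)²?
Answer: 6561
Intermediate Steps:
Y(B) = 81 (Y(B) = 9² = 81)
Y(1)² = 81² = 6561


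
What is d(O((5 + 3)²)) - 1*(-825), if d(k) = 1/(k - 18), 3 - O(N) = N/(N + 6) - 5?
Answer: 315115/382 ≈ 824.91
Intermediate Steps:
O(N) = 8 - N/(6 + N) (O(N) = 3 - (N/(N + 6) - 5) = 3 - (N/(6 + N) - 5) = 3 - (-5 + N/(6 + N)) = 3 + (5 - N/(6 + N)) = 8 - N/(6 + N))
d(k) = 1/(-18 + k)
d(O((5 + 3)²)) - 1*(-825) = 1/(-18 + (48 + 7*(5 + 3)²)/(6 + (5 + 3)²)) - 1*(-825) = 1/(-18 + (48 + 7*8²)/(6 + 8²)) + 825 = 1/(-18 + (48 + 7*64)/(6 + 64)) + 825 = 1/(-18 + (48 + 448)/70) + 825 = 1/(-18 + (1/70)*496) + 825 = 1/(-18 + 248/35) + 825 = 1/(-382/35) + 825 = -35/382 + 825 = 315115/382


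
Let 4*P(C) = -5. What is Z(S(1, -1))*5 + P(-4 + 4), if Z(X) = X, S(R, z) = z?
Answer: -25/4 ≈ -6.2500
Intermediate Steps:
P(C) = -5/4 (P(C) = (1/4)*(-5) = -5/4)
Z(S(1, -1))*5 + P(-4 + 4) = -1*5 - 5/4 = -5 - 5/4 = -25/4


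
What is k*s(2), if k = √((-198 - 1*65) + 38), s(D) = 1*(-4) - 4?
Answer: -120*I ≈ -120.0*I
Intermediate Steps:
s(D) = -8 (s(D) = -4 - 4 = -8)
k = 15*I (k = √((-198 - 65) + 38) = √(-263 + 38) = √(-225) = 15*I ≈ 15.0*I)
k*s(2) = (15*I)*(-8) = -120*I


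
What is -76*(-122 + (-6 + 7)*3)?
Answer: 9044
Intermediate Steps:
-76*(-122 + (-6 + 7)*3) = -76*(-122 + 1*3) = -76*(-122 + 3) = -76*(-119) = 9044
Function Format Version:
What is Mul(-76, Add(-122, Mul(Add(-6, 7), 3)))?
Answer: 9044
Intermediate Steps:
Mul(-76, Add(-122, Mul(Add(-6, 7), 3))) = Mul(-76, Add(-122, Mul(1, 3))) = Mul(-76, Add(-122, 3)) = Mul(-76, -119) = 9044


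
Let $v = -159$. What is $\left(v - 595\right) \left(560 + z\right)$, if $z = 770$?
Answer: $-1002820$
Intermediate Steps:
$\left(v - 595\right) \left(560 + z\right) = \left(-159 - 595\right) \left(560 + 770\right) = \left(-754\right) 1330 = -1002820$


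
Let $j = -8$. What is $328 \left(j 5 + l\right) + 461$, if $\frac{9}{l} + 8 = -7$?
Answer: $- \frac{64279}{5} \approx -12856.0$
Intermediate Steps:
$l = - \frac{3}{5}$ ($l = \frac{9}{-8 - 7} = \frac{9}{-15} = 9 \left(- \frac{1}{15}\right) = - \frac{3}{5} \approx -0.6$)
$328 \left(j 5 + l\right) + 461 = 328 \left(\left(-8\right) 5 - \frac{3}{5}\right) + 461 = 328 \left(-40 - \frac{3}{5}\right) + 461 = 328 \left(- \frac{203}{5}\right) + 461 = - \frac{66584}{5} + 461 = - \frac{64279}{5}$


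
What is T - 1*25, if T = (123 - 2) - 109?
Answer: -13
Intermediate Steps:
T = 12 (T = 121 - 109 = 12)
T - 1*25 = 12 - 1*25 = 12 - 25 = -13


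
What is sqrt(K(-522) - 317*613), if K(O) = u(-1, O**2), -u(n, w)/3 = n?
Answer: I*sqrt(194318) ≈ 440.81*I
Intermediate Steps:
u(n, w) = -3*n
K(O) = 3 (K(O) = -3*(-1) = 3)
sqrt(K(-522) - 317*613) = sqrt(3 - 317*613) = sqrt(3 - 194321) = sqrt(-194318) = I*sqrt(194318)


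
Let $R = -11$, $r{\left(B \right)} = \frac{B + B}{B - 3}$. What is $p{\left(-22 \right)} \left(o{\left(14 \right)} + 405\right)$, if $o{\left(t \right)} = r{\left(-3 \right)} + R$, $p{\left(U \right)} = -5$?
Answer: $-1975$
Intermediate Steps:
$r{\left(B \right)} = \frac{2 B}{-3 + B}$ ($r{\left(B \right)} = \frac{2 B}{B - 3} = \frac{2 B}{-3 + B}$)
$o{\left(t \right)} = -10$ ($o{\left(t \right)} = 2 \left(-3\right) \frac{1}{-3 - 3} - 11 = 2 \left(-3\right) \frac{1}{-6} - 11 = 2 \left(-3\right) \left(- \frac{1}{6}\right) - 11 = 1 - 11 = -10$)
$p{\left(-22 \right)} \left(o{\left(14 \right)} + 405\right) = - 5 \left(-10 + 405\right) = \left(-5\right) 395 = -1975$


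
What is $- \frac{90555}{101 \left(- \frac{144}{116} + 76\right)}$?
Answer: $- \frac{2626095}{218968} \approx -11.993$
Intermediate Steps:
$- \frac{90555}{101 \left(- \frac{144}{116} + 76\right)} = - \frac{90555}{101 \left(\left(-144\right) \frac{1}{116} + 76\right)} = - \frac{90555}{101 \left(- \frac{36}{29} + 76\right)} = - \frac{90555}{101 \cdot \frac{2168}{29}} = - \frac{90555}{\frac{218968}{29}} = \left(-90555\right) \frac{29}{218968} = - \frac{2626095}{218968}$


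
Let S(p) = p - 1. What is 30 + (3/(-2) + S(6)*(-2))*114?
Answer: -1281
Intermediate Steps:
S(p) = -1 + p
30 + (3/(-2) + S(6)*(-2))*114 = 30 + (3/(-2) + (-1 + 6)*(-2))*114 = 30 + (3*(-½) + 5*(-2))*114 = 30 + (-3/2 - 10)*114 = 30 - 23/2*114 = 30 - 1311 = -1281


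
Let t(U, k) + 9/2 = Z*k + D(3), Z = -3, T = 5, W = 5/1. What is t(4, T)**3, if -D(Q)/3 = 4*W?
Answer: -4019679/8 ≈ -5.0246e+5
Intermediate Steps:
W = 5 (W = 5*1 = 5)
D(Q) = -60 (D(Q) = -12*5 = -3*20 = -60)
t(U, k) = -129/2 - 3*k (t(U, k) = -9/2 + (-3*k - 60) = -9/2 + (-60 - 3*k) = -129/2 - 3*k)
t(4, T)**3 = (-129/2 - 3*5)**3 = (-129/2 - 15)**3 = (-159/2)**3 = -4019679/8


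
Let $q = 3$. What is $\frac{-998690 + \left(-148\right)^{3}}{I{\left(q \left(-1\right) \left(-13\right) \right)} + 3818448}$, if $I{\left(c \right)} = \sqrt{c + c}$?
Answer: $- \frac{2698676668656}{2430090854771} + \frac{706747 \sqrt{78}}{2430090854771} \approx -1.1105$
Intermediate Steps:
$I{\left(c \right)} = \sqrt{2} \sqrt{c}$ ($I{\left(c \right)} = \sqrt{2 c} = \sqrt{2} \sqrt{c}$)
$\frac{-998690 + \left(-148\right)^{3}}{I{\left(q \left(-1\right) \left(-13\right) \right)} + 3818448} = \frac{-998690 + \left(-148\right)^{3}}{\sqrt{2} \sqrt{3 \left(-1\right) \left(-13\right)} + 3818448} = \frac{-998690 - 3241792}{\sqrt{2} \sqrt{\left(-3\right) \left(-13\right)} + 3818448} = - \frac{4240482}{\sqrt{2} \sqrt{39} + 3818448} = - \frac{4240482}{\sqrt{78} + 3818448} = - \frac{4240482}{3818448 + \sqrt{78}}$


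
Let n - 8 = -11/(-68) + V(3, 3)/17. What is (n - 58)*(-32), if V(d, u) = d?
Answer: 27016/17 ≈ 1589.2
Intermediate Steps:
n = 567/68 (n = 8 + (-11/(-68) + 3/17) = 8 + (-11*(-1/68) + 3*(1/17)) = 8 + (11/68 + 3/17) = 8 + 23/68 = 567/68 ≈ 8.3382)
(n - 58)*(-32) = (567/68 - 58)*(-32) = -3377/68*(-32) = 27016/17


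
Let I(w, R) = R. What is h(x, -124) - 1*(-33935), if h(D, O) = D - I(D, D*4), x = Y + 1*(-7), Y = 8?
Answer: 33932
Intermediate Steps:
x = 1 (x = 8 + 1*(-7) = 8 - 7 = 1)
h(D, O) = -3*D (h(D, O) = D - D*4 = D - 4*D = -3*D)
h(x, -124) - 1*(-33935) = -3*1 - 1*(-33935) = -3 + 33935 = 33932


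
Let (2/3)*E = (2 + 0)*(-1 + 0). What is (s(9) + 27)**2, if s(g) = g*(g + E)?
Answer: 6561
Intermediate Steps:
E = -3 (E = 3*((2 + 0)*(-1 + 0))/2 = 3*(2*(-1))/2 = (3/2)*(-2) = -3)
s(g) = g*(-3 + g) (s(g) = g*(g - 3) = g*(-3 + g))
(s(9) + 27)**2 = (9*(-3 + 9) + 27)**2 = (9*6 + 27)**2 = (54 + 27)**2 = 81**2 = 6561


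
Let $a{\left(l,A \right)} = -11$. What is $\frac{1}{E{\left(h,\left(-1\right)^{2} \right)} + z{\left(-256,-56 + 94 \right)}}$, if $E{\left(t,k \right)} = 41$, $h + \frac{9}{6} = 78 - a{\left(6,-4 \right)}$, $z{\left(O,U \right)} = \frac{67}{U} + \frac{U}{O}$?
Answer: $\frac{2432}{103639} \approx 0.023466$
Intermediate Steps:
$h = \frac{175}{2}$ ($h = - \frac{3}{2} + \left(78 - -11\right) = - \frac{3}{2} + \left(78 + 11\right) = - \frac{3}{2} + 89 = \frac{175}{2} \approx 87.5$)
$\frac{1}{E{\left(h,\left(-1\right)^{2} \right)} + z{\left(-256,-56 + 94 \right)}} = \frac{1}{41 + \left(\frac{67}{-56 + 94} + \frac{-56 + 94}{-256}\right)} = \frac{1}{41 + \left(\frac{67}{38} + 38 \left(- \frac{1}{256}\right)\right)} = \frac{1}{41 + \left(67 \cdot \frac{1}{38} - \frac{19}{128}\right)} = \frac{1}{41 + \left(\frac{67}{38} - \frac{19}{128}\right)} = \frac{1}{41 + \frac{3927}{2432}} = \frac{1}{\frac{103639}{2432}} = \frac{2432}{103639}$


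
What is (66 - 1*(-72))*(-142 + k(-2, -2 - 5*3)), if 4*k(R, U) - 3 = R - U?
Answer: -18975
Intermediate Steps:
k(R, U) = 3/4 - U/4 + R/4 (k(R, U) = 3/4 + (R - U)/4 = 3/4 + (-U/4 + R/4) = 3/4 - U/4 + R/4)
(66 - 1*(-72))*(-142 + k(-2, -2 - 5*3)) = (66 - 1*(-72))*(-142 + (3/4 - (-2 - 5*3)/4 + (1/4)*(-2))) = (66 + 72)*(-142 + (3/4 - (-2 - 15)/4 - 1/2)) = 138*(-142 + (3/4 - 1/4*(-17) - 1/2)) = 138*(-142 + (3/4 + 17/4 - 1/2)) = 138*(-142 + 9/2) = 138*(-275/2) = -18975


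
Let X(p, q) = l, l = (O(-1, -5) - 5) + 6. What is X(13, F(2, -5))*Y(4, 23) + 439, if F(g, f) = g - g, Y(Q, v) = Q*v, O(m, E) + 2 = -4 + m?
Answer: -113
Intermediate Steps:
O(m, E) = -6 + m (O(m, E) = -2 + (-4 + m) = -6 + m)
l = -6 (l = ((-6 - 1) - 5) + 6 = (-7 - 5) + 6 = -12 + 6 = -6)
F(g, f) = 0
X(p, q) = -6
X(13, F(2, -5))*Y(4, 23) + 439 = -24*23 + 439 = -6*92 + 439 = -552 + 439 = -113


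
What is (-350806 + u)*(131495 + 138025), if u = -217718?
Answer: -153228588480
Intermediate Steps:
(-350806 + u)*(131495 + 138025) = (-350806 - 217718)*(131495 + 138025) = -568524*269520 = -153228588480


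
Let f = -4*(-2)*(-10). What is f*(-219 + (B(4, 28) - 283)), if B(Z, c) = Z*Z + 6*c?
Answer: 25440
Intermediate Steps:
B(Z, c) = Z² + 6*c
f = -80 (f = 8*(-10) = -80)
f*(-219 + (B(4, 28) - 283)) = -80*(-219 + ((4² + 6*28) - 283)) = -80*(-219 + ((16 + 168) - 283)) = -80*(-219 + (184 - 283)) = -80*(-219 - 99) = -80*(-318) = 25440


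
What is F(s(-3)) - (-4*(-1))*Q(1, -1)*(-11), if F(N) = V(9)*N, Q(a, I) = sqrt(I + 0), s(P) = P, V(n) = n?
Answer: -27 + 44*I ≈ -27.0 + 44.0*I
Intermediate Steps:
Q(a, I) = sqrt(I)
F(N) = 9*N
F(s(-3)) - (-4*(-1))*Q(1, -1)*(-11) = 9*(-3) - (-4*(-1))*sqrt(-1)*(-11) = -27 - 4*I*(-11) = -27 - (-44)*I = -27 + 44*I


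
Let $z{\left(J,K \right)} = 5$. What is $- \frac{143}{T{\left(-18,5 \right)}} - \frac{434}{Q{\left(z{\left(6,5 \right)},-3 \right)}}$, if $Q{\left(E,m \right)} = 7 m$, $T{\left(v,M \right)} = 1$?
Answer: $- \frac{367}{3} \approx -122.33$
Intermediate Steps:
$- \frac{143}{T{\left(-18,5 \right)}} - \frac{434}{Q{\left(z{\left(6,5 \right)},-3 \right)}} = - \frac{143}{1} - \frac{434}{7 \left(-3\right)} = \left(-143\right) 1 - \frac{434}{-21} = -143 - - \frac{62}{3} = -143 + \frac{62}{3} = - \frac{367}{3}$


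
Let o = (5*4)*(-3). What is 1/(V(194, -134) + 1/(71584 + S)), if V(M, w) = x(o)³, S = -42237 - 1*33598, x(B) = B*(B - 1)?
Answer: 4251/208417585895999 ≈ 2.0397e-11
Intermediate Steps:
o = -60 (o = 20*(-3) = -60)
x(B) = B*(-1 + B)
S = -75835 (S = -42237 - 33598 = -75835)
V(M, w) = 49027896000 (V(M, w) = (-60*(-1 - 60))³ = (-60*(-61))³ = 3660³ = 49027896000)
1/(V(194, -134) + 1/(71584 + S)) = 1/(49027896000 + 1/(71584 - 75835)) = 1/(49027896000 + 1/(-4251)) = 1/(49027896000 - 1/4251) = 1/(208417585895999/4251) = 4251/208417585895999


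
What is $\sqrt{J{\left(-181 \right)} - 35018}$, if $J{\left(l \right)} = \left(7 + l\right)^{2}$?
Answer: $i \sqrt{4742} \approx 68.862 i$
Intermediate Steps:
$\sqrt{J{\left(-181 \right)} - 35018} = \sqrt{\left(7 - 181\right)^{2} - 35018} = \sqrt{\left(-174\right)^{2} - 35018} = \sqrt{30276 - 35018} = \sqrt{-4742} = i \sqrt{4742}$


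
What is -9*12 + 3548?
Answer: 3440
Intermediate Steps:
-9*12 + 3548 = -108 + 3548 = 3440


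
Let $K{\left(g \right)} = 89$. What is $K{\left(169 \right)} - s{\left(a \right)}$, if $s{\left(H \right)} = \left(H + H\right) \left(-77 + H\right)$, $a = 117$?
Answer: $-9271$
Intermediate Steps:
$s{\left(H \right)} = 2 H \left(-77 + H\right)$
$K{\left(169 \right)} - s{\left(a \right)} = 89 - 2 \cdot 117 \left(-77 + 117\right) = 89 - 2 \cdot 117 \cdot 40 = 89 - 9360 = -9271$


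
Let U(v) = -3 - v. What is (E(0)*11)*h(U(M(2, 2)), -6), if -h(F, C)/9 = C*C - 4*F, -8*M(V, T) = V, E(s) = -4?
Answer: 18612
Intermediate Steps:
M(V, T) = -V/8
h(F, C) = -9*C**2 + 36*F (h(F, C) = -9*(C*C - 4*F) = -9*(C**2 - 4*F) = -9*C**2 + 36*F)
(E(0)*11)*h(U(M(2, 2)), -6) = (-4*11)*(-9*(-6)**2 + 36*(-3 - (-1)*2/8)) = -44*(-9*36 + 36*(-3 - 1*(-1/4))) = -44*(-324 + 36*(-3 + 1/4)) = -44*(-324 + 36*(-11/4)) = -44*(-324 - 99) = -44*(-423) = 18612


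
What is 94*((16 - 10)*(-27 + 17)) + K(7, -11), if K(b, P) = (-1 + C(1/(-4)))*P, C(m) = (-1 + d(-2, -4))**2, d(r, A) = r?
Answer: -5728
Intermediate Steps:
C(m) = 9 (C(m) = (-1 - 2)**2 = (-3)**2 = 9)
K(b, P) = 8*P (K(b, P) = (-1 + 9)*P = 8*P)
94*((16 - 10)*(-27 + 17)) + K(7, -11) = 94*((16 - 10)*(-27 + 17)) + 8*(-11) = 94*(6*(-10)) - 88 = 94*(-60) - 88 = -5640 - 88 = -5728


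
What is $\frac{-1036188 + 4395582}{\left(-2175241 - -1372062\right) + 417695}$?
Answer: $- \frac{1679697}{192742} \approx -8.7147$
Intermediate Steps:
$\frac{-1036188 + 4395582}{\left(-2175241 - -1372062\right) + 417695} = \frac{3359394}{\left(-2175241 + 1372062\right) + 417695} = \frac{3359394}{-803179 + 417695} = \frac{3359394}{-385484} = 3359394 \left(- \frac{1}{385484}\right) = - \frac{1679697}{192742}$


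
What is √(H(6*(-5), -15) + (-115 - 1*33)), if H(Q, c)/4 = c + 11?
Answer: 2*I*√41 ≈ 12.806*I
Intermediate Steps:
H(Q, c) = 44 + 4*c (H(Q, c) = 4*(c + 11) = 4*(11 + c) = 44 + 4*c)
√(H(6*(-5), -15) + (-115 - 1*33)) = √((44 + 4*(-15)) + (-115 - 1*33)) = √((44 - 60) + (-115 - 33)) = √(-16 - 148) = √(-164) = 2*I*√41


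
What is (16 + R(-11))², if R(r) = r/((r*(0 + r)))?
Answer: 30625/121 ≈ 253.10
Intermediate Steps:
R(r) = 1/r (R(r) = r/((r*r)) = r/(r²) = r/r² = 1/r)
(16 + R(-11))² = (16 + 1/(-11))² = (16 - 1/11)² = (175/11)² = 30625/121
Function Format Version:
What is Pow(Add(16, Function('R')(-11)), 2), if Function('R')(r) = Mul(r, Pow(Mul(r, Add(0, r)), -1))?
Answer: Rational(30625, 121) ≈ 253.10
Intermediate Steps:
Function('R')(r) = Pow(r, -1) (Function('R')(r) = Mul(r, Pow(Mul(r, r), -1)) = Mul(r, Pow(Pow(r, 2), -1)) = Mul(r, Pow(r, -2)) = Pow(r, -1))
Pow(Add(16, Function('R')(-11)), 2) = Pow(Add(16, Pow(-11, -1)), 2) = Pow(Add(16, Rational(-1, 11)), 2) = Pow(Rational(175, 11), 2) = Rational(30625, 121)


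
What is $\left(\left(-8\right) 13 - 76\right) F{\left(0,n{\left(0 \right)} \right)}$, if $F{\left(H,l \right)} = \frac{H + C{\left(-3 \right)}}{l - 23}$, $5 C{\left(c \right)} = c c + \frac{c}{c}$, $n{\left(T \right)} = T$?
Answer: $\frac{360}{23} \approx 15.652$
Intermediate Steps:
$C{\left(c \right)} = \frac{1}{5} + \frac{c^{2}}{5}$ ($C{\left(c \right)} = \frac{c c + \frac{c}{c}}{5} = \frac{c^{2} + 1}{5} = \frac{1 + c^{2}}{5} = \frac{1}{5} + \frac{c^{2}}{5}$)
$F{\left(H,l \right)} = \frac{2 + H}{-23 + l}$ ($F{\left(H,l \right)} = \frac{H + \left(\frac{1}{5} + \frac{\left(-3\right)^{2}}{5}\right)}{l - 23} = \frac{H + \left(\frac{1}{5} + \frac{1}{5} \cdot 9\right)}{-23 + l} = \frac{H + \left(\frac{1}{5} + \frac{9}{5}\right)}{-23 + l} = \frac{H + 2}{-23 + l} = \frac{2 + H}{-23 + l}$)
$\left(\left(-8\right) 13 - 76\right) F{\left(0,n{\left(0 \right)} \right)} = \left(\left(-8\right) 13 - 76\right) \frac{2 + 0}{-23 + 0} = \left(-104 - 76\right) \frac{1}{-23} \cdot 2 = - 180 \left(\left(- \frac{1}{23}\right) 2\right) = \left(-180\right) \left(- \frac{2}{23}\right) = \frac{360}{23}$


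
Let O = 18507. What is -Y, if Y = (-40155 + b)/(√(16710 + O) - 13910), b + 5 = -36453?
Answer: -81975910/14880991 - 229839*√3913/193452883 ≈ -5.5831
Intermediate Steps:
b = -36458 (b = -5 - 36453 = -36458)
Y = -76613/(-13910 + 3*√3913) (Y = (-40155 - 36458)/(√(16710 + 18507) - 13910) = -76613/(√35217 - 13910) = -76613/(3*√3913 - 13910) = -76613/(-13910 + 3*√3913) ≈ 5.5831)
-Y = -(81975910/14880991 + 229839*√3913/193452883) = -81975910/14880991 - 229839*√3913/193452883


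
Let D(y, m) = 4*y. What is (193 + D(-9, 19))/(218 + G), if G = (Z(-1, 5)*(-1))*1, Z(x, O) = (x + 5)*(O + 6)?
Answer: 157/174 ≈ 0.90230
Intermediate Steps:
Z(x, O) = (5 + x)*(6 + O)
G = -44 (G = ((30 + 5*5 + 6*(-1) + 5*(-1))*(-1))*1 = ((30 + 25 - 6 - 5)*(-1))*1 = (44*(-1))*1 = -44*1 = -44)
(193 + D(-9, 19))/(218 + G) = (193 + 4*(-9))/(218 - 44) = (193 - 36)/174 = 157*(1/174) = 157/174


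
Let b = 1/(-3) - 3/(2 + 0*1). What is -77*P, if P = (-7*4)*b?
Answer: -11858/3 ≈ -3952.7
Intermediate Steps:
b = -11/6 (b = 1*(-⅓) - 3/(2 + 0) = -⅓ - 3/2 = -11/6 ≈ -1.8333)
P = 154/3 (P = -7*4*(-11/6) = -28*(-11/6) = 154/3 ≈ 51.333)
-77*P = -77*154/3 = -11858/3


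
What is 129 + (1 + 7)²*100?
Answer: 6529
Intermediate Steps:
129 + (1 + 7)²*100 = 129 + 8²*100 = 129 + 64*100 = 129 + 6400 = 6529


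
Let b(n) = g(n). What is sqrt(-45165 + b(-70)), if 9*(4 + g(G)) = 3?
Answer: I*sqrt(406518)/3 ≈ 212.53*I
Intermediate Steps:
g(G) = -11/3 (g(G) = -4 + (1/9)*3 = -4 + 1/3 = -11/3)
b(n) = -11/3
sqrt(-45165 + b(-70)) = sqrt(-45165 - 11/3) = sqrt(-135506/3) = I*sqrt(406518)/3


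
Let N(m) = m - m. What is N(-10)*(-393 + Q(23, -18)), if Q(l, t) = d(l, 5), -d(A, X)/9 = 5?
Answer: 0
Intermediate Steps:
d(A, X) = -45 (d(A, X) = -9*5 = -45)
N(m) = 0
Q(l, t) = -45
N(-10)*(-393 + Q(23, -18)) = 0*(-393 - 45) = 0*(-438) = 0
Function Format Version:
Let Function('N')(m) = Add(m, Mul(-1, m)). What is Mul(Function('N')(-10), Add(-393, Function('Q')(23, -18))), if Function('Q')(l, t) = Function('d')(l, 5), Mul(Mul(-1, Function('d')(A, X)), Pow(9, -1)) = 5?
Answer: 0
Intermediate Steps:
Function('d')(A, X) = -45 (Function('d')(A, X) = Mul(-9, 5) = -45)
Function('N')(m) = 0
Function('Q')(l, t) = -45
Mul(Function('N')(-10), Add(-393, Function('Q')(23, -18))) = Mul(0, Add(-393, -45)) = Mul(0, -438) = 0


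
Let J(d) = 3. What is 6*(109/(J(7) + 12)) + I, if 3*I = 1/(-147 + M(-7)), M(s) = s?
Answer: 100711/2310 ≈ 43.598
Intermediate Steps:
I = -1/462 (I = 1/(3*(-147 - 7)) = (⅓)/(-154) = (⅓)*(-1/154) = -1/462 ≈ -0.0021645)
6*(109/(J(7) + 12)) + I = 6*(109/(3 + 12)) - 1/462 = 6*(109/15) - 1/462 = 218/5 - 1/462 = 100711/2310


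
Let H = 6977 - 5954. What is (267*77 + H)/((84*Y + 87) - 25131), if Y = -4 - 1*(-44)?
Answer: -3597/3614 ≈ -0.99530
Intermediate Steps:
Y = 40 (Y = -4 + 44 = 40)
H = 1023
(267*77 + H)/((84*Y + 87) - 25131) = (267*77 + 1023)/((84*40 + 87) - 25131) = (20559 + 1023)/((3360 + 87) - 25131) = 21582/(3447 - 25131) = 21582/(-21684) = 21582*(-1/21684) = -3597/3614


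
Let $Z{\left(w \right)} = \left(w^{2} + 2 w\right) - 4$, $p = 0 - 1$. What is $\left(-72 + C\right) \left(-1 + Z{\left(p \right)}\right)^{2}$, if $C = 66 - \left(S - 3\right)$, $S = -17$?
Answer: $504$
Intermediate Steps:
$p = -1$ ($p = 0 - 1 = -1$)
$Z{\left(w \right)} = -4 + w^{2} + 2 w$
$C = 86$ ($C = 66 - \left(-17 - 3\right) = 66 - -20 = 66 + 20 = 86$)
$\left(-72 + C\right) \left(-1 + Z{\left(p \right)}\right)^{2} = \left(-72 + 86\right) \left(-1 + \left(-4 + \left(-1\right)^{2} + 2 \left(-1\right)\right)\right)^{2} = 14 \left(-1 - 5\right)^{2} = 14 \left(-6\right)^{2} = 14 \cdot 36 = 504$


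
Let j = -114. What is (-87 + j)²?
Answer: 40401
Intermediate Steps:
(-87 + j)² = (-87 - 114)² = (-201)² = 40401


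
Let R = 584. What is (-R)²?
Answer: 341056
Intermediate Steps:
(-R)² = (-1*584)² = (-584)² = 341056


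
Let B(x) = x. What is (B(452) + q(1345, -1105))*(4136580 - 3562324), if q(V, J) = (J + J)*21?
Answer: -26391657248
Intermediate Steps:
q(V, J) = 42*J (q(V, J) = (2*J)*21 = 42*J)
(B(452) + q(1345, -1105))*(4136580 - 3562324) = (452 + 42*(-1105))*(4136580 - 3562324) = (452 - 46410)*574256 = -45958*574256 = -26391657248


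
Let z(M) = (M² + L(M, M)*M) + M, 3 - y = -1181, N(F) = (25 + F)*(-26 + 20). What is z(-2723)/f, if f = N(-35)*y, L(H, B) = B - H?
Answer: 3706003/35520 ≈ 104.34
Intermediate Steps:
N(F) = -150 - 6*F (N(F) = (25 + F)*(-6) = -150 - 6*F)
y = 1184 (y = 3 - 1*(-1181) = 3 + 1181 = 1184)
z(M) = M + M² (z(M) = (M² + (M - M)*M) + M = (M² + 0*M) + M = (M² + 0) + M = M² + M = M + M²)
f = 71040 (f = (-150 - 6*(-35))*1184 = (-150 + 210)*1184 = 60*1184 = 71040)
z(-2723)/f = -2723*(1 - 2723)/71040 = -2723*(-2722)*(1/71040) = 7412006*(1/71040) = 3706003/35520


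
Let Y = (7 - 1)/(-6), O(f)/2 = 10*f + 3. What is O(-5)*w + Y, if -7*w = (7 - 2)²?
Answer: 2343/7 ≈ 334.71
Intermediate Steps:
O(f) = 6 + 20*f (O(f) = 2*(10*f + 3) = 2*(3 + 10*f) = 6 + 20*f)
w = -25/7 (w = -(7 - 2)²/7 = -⅐*5² = -⅐*25 = -25/7 ≈ -3.5714)
Y = -1 (Y = -⅙*6 = -1)
O(-5)*w + Y = (6 + 20*(-5))*(-25/7) - 1 = (6 - 100)*(-25/7) - 1 = -94*(-25/7) - 1 = 2350/7 - 1 = 2343/7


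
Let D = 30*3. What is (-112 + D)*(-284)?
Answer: 6248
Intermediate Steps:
D = 90
(-112 + D)*(-284) = (-112 + 90)*(-284) = -22*(-284) = 6248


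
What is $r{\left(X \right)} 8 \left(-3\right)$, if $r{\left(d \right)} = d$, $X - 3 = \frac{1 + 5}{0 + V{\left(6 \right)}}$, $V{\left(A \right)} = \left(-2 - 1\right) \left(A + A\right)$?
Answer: $-68$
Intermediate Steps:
$V{\left(A \right)} = - 6 A$ ($V{\left(A \right)} = - 3 \cdot 2 A = - 6 A$)
$X = \frac{17}{6}$ ($X = 3 + \frac{1 + 5}{0 - 36} = 3 + \frac{6}{0 - 36} = 3 + \frac{6}{-36} = 3 + 6 \left(- \frac{1}{36}\right) = 3 - \frac{1}{6} = \frac{17}{6} \approx 2.8333$)
$r{\left(X \right)} 8 \left(-3\right) = \frac{17}{6} \cdot 8 \left(-3\right) = \frac{68}{3} \left(-3\right) = -68$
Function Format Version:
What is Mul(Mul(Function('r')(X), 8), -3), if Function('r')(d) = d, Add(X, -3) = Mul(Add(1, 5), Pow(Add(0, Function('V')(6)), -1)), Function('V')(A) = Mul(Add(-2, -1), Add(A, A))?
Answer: -68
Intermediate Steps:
Function('V')(A) = Mul(-6, A) (Function('V')(A) = Mul(-3, Mul(2, A)) = Mul(-6, A))
X = Rational(17, 6) (X = Add(3, Mul(Add(1, 5), Pow(Add(0, Mul(-6, 6)), -1))) = Add(3, Mul(6, Pow(Add(0, -36), -1))) = Add(3, Mul(6, Pow(-36, -1))) = Add(3, Mul(6, Rational(-1, 36))) = Add(3, Rational(-1, 6)) = Rational(17, 6) ≈ 2.8333)
Mul(Mul(Function('r')(X), 8), -3) = Mul(Mul(Rational(17, 6), 8), -3) = Mul(Rational(68, 3), -3) = -68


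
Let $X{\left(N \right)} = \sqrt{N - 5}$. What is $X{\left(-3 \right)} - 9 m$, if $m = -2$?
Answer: $18 + 2 i \sqrt{2} \approx 18.0 + 2.8284 i$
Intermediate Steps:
$X{\left(N \right)} = \sqrt{-5 + N}$
$X{\left(-3 \right)} - 9 m = \sqrt{-5 - 3} - -18 = \sqrt{-8} + 18 = 2 i \sqrt{2} + 18 = 18 + 2 i \sqrt{2}$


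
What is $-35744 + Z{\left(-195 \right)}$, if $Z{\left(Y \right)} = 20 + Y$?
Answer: $-35919$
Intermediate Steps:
$-35744 + Z{\left(-195 \right)} = -35744 + \left(20 - 195\right) = -35744 - 175 = -35919$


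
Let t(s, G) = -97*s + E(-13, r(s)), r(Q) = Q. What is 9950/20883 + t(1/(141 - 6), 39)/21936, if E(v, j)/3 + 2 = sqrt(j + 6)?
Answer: 9815530373/20614026960 + sqrt(12165)/329040 ≈ 0.47649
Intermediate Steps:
E(v, j) = -6 + 3*sqrt(6 + j) (E(v, j) = -6 + 3*sqrt(j + 6) = -6 + 3*sqrt(6 + j))
t(s, G) = -6 - 97*s + 3*sqrt(6 + s) (t(s, G) = -97*s + (-6 + 3*sqrt(6 + s)) = -6 - 97*s + 3*sqrt(6 + s))
9950/20883 + t(1/(141 - 6), 39)/21936 = 9950/20883 + (-6 - 97/(141 - 6) + 3*sqrt(6 + 1/(141 - 6)))/21936 = 9950*(1/20883) + (-6 - 97/135 + 3*sqrt(6 + 1/135))*(1/21936) = 9950/20883 + (-6 - 97*1/135 + 3*sqrt(6 + 1/135))*(1/21936) = 9950/20883 + (-6 - 97/135 + 3*sqrt(811/135))*(1/21936) = 9950/20883 + (-6 - 97/135 + 3*(sqrt(12165)/45))*(1/21936) = 9950/20883 + (-6 - 97/135 + sqrt(12165)/15)*(1/21936) = 9950/20883 + (-907/135 + sqrt(12165)/15)*(1/21936) = 9950/20883 + (-907/2961360 + sqrt(12165)/329040) = 9815530373/20614026960 + sqrt(12165)/329040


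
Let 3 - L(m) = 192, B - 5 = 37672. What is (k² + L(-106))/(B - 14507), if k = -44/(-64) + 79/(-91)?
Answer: -80119747/9823783424 ≈ -0.0081557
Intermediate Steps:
B = 37677 (B = 5 + 37672 = 37677)
L(m) = -189 (L(m) = 3 - 1*192 = 3 - 192 = -189)
k = -263/1456 (k = -44*(-1/64) + 79*(-1/91) = 11/16 - 79/91 = -263/1456 ≈ -0.18063)
(k² + L(-106))/(B - 14507) = ((-263/1456)² - 189)/(37677 - 14507) = (69169/2119936 - 189)/23170 = -400598735/2119936*1/23170 = -80119747/9823783424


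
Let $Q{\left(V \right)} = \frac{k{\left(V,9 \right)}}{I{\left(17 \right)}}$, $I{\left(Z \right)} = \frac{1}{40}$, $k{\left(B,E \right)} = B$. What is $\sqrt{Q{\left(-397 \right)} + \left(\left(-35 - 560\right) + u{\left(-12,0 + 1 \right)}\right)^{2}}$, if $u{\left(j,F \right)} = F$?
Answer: $2 \sqrt{84239} \approx 580.48$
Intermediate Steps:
$I{\left(Z \right)} = \frac{1}{40}$
$Q{\left(V \right)} = 40 V$ ($Q{\left(V \right)} = V \frac{1}{\frac{1}{40}} = V 40 = 40 V$)
$\sqrt{Q{\left(-397 \right)} + \left(\left(-35 - 560\right) + u{\left(-12,0 + 1 \right)}\right)^{2}} = \sqrt{40 \left(-397\right) + \left(\left(-35 - 560\right) + \left(0 + 1\right)\right)^{2}} = \sqrt{-15880 + \left(\left(-35 - 560\right) + 1\right)^{2}} = \sqrt{-15880 + \left(-595 + 1\right)^{2}} = \sqrt{-15880 + \left(-594\right)^{2}} = \sqrt{-15880 + 352836} = \sqrt{336956} = 2 \sqrt{84239}$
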